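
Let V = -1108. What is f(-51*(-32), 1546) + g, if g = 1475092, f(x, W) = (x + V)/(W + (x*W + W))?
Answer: 931581076903/631541 ≈ 1.4751e+6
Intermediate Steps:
f(x, W) = (-1108 + x)/(2*W + W*x) (f(x, W) = (x - 1108)/(W + (x*W + W)) = (-1108 + x)/(W + (W*x + W)) = (-1108 + x)/(W + (W + W*x)) = (-1108 + x)/(2*W + W*x))
f(-51*(-32), 1546) + g = (-1108 - 51*(-32))/(1546*(2 - 51*(-32))) + 1475092 = (-1108 + 1632)/(1546*(2 + 1632)) + 1475092 = (1/1546)*524/1634 + 1475092 = (1/1546)*(1/1634)*524 + 1475092 = 131/631541 + 1475092 = 931581076903/631541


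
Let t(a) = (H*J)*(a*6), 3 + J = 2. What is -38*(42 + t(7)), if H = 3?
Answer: 3192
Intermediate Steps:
J = -1 (J = -3 + 2 = -1)
t(a) = -18*a (t(a) = (3*(-1))*(a*6) = -18*a)
-38*(42 + t(7)) = -38*(42 - 18*7) = -38*(42 - 126) = -38*(-84) = 3192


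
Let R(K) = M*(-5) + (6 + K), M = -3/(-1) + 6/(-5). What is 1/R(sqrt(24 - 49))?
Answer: -3/34 - 5*I/34 ≈ -0.088235 - 0.14706*I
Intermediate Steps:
M = 9/5 (M = -3*(-1) + 6*(-1/5) = 3 - 6/5 = 9/5 ≈ 1.8000)
R(K) = -3 + K (R(K) = (9/5)*(-5) + (6 + K) = -9 + (6 + K) = -3 + K)
1/R(sqrt(24 - 49)) = 1/(-3 + sqrt(24 - 49)) = 1/(-3 + sqrt(-25)) = 1/(-3 + 5*I) = (-3 - 5*I)/34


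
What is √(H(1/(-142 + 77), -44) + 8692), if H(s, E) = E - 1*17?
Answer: 3*√959 ≈ 92.903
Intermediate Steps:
H(s, E) = -17 + E (H(s, E) = E - 17 = -17 + E)
√(H(1/(-142 + 77), -44) + 8692) = √((-17 - 44) + 8692) = √(-61 + 8692) = √8631 = 3*√959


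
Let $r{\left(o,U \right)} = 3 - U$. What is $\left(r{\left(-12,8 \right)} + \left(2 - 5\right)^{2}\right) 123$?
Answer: $492$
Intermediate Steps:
$\left(r{\left(-12,8 \right)} + \left(2 - 5\right)^{2}\right) 123 = \left(\left(3 - 8\right) + \left(2 - 5\right)^{2}\right) 123 = \left(\left(3 - 8\right) + \left(-3\right)^{2}\right) 123 = \left(-5 + 9\right) 123 = 4 \cdot 123 = 492$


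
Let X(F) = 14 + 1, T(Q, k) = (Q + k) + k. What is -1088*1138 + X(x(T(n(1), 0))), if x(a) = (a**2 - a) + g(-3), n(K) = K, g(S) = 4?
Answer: -1238129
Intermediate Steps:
T(Q, k) = Q + 2*k
x(a) = 4 + a**2 - a (x(a) = (a**2 - a) + 4 = 4 + a**2 - a)
X(F) = 15
-1088*1138 + X(x(T(n(1), 0))) = -1088*1138 + 15 = -1238144 + 15 = -1238129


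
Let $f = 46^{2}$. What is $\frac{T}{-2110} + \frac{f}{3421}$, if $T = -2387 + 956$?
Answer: $\frac{9360211}{7218310} \approx 1.2967$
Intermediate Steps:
$T = -1431$
$f = 2116$
$\frac{T}{-2110} + \frac{f}{3421} = - \frac{1431}{-2110} + \frac{2116}{3421} = \left(-1431\right) \left(- \frac{1}{2110}\right) + 2116 \cdot \frac{1}{3421} = \frac{1431}{2110} + \frac{2116}{3421} = \frac{9360211}{7218310}$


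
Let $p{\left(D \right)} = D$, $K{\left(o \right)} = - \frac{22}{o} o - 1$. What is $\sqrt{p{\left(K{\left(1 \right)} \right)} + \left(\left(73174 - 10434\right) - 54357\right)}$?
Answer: $2 \sqrt{2090} \approx 91.433$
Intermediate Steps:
$K{\left(o \right)} = -23$ ($K{\left(o \right)} = -22 - 1 = -23$)
$\sqrt{p{\left(K{\left(1 \right)} \right)} + \left(\left(73174 - 10434\right) - 54357\right)} = \sqrt{-23 + \left(\left(73174 - 10434\right) - 54357\right)} = \sqrt{-23 + \left(62740 - 54357\right)} = \sqrt{-23 + 8383} = \sqrt{8360} = 2 \sqrt{2090}$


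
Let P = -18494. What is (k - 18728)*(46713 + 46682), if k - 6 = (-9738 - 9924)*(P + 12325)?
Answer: 11326586589620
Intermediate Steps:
k = 121294884 (k = 6 + (-9738 - 9924)*(-18494 + 12325) = 6 - 19662*(-6169) = 6 + 121294878 = 121294884)
(k - 18728)*(46713 + 46682) = (121294884 - 18728)*(46713 + 46682) = 121276156*93395 = 11326586589620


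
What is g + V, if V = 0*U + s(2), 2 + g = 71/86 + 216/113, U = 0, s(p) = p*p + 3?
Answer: 75189/9718 ≈ 7.7371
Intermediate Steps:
s(p) = 3 + p² (s(p) = p² + 3 = 3 + p²)
g = 7163/9718 (g = -2 + (71/86 + 216/113) = -2 + 26599/9718 = 7163/9718 ≈ 0.73709)
V = 7 (V = 0*0 + (3 + 2²) = 0 + (3 + 4) = 0 + 7 = 7)
g + V = 7163/9718 + 7 = 75189/9718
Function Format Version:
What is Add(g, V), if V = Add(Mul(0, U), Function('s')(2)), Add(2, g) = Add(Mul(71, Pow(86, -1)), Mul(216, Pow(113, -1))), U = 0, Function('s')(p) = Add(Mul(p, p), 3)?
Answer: Rational(75189, 9718) ≈ 7.7371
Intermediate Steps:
Function('s')(p) = Add(3, Pow(p, 2)) (Function('s')(p) = Add(Pow(p, 2), 3) = Add(3, Pow(p, 2)))
g = Rational(7163, 9718) (g = Add(-2, Add(Mul(71, Pow(86, -1)), Mul(216, Pow(113, -1)))) = Add(-2, Add(Mul(71, Rational(1, 86)), Mul(216, Rational(1, 113)))) = Add(-2, Add(Rational(71, 86), Rational(216, 113))) = Add(-2, Rational(26599, 9718)) = Rational(7163, 9718) ≈ 0.73709)
V = 7 (V = Add(Mul(0, 0), Add(3, Pow(2, 2))) = Add(0, Add(3, 4)) = Add(0, 7) = 7)
Add(g, V) = Add(Rational(7163, 9718), 7) = Rational(75189, 9718)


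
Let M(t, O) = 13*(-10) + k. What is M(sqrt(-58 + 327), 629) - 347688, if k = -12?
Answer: -347830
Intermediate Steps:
M(t, O) = -142 (M(t, O) = 13*(-10) - 12 = -130 - 12 = -142)
M(sqrt(-58 + 327), 629) - 347688 = -142 - 347688 = -347830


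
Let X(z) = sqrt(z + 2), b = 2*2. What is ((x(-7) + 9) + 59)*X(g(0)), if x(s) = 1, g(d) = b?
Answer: 69*sqrt(6) ≈ 169.01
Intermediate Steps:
b = 4
g(d) = 4
X(z) = sqrt(2 + z)
((x(-7) + 9) + 59)*X(g(0)) = ((1 + 9) + 59)*sqrt(2 + 4) = (10 + 59)*sqrt(6) = 69*sqrt(6)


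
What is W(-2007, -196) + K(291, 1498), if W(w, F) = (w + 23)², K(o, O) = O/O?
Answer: 3936257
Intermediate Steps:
K(o, O) = 1
W(w, F) = (23 + w)²
W(-2007, -196) + K(291, 1498) = (23 - 2007)² + 1 = (-1984)² + 1 = 3936256 + 1 = 3936257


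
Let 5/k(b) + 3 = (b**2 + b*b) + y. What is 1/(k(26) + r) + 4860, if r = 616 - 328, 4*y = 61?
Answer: 7638156417/1571636 ≈ 4860.0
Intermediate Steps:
y = 61/4 (y = (1/4)*61 = 61/4 ≈ 15.250)
r = 288
k(b) = 5/(49/4 + 2*b**2) (k(b) = 5/(-3 + ((b**2 + b*b) + 61/4)) = 5/(-3 + ((b**2 + b**2) + 61/4)) = 5/(-3 + (2*b**2 + 61/4)) = 5/(-3 + (61/4 + 2*b**2)) = 5/(49/4 + 2*b**2))
1/(k(26) + r) + 4860 = 1/(20/(49 + 8*26**2) + 288) + 4860 = 1/(20/(49 + 8*676) + 288) + 4860 = 1/(20/(49 + 5408) + 288) + 4860 = 1/(20/5457 + 288) + 4860 = 1/(1571636/5457) + 4860 = 5457/1571636 + 4860 = 7638156417/1571636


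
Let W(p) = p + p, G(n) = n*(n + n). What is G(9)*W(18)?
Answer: 5832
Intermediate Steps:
G(n) = 2*n² (G(n) = n*(2*n) = 2*n²)
W(p) = 2*p
G(9)*W(18) = (2*9²)*(2*18) = (2*81)*36 = 162*36 = 5832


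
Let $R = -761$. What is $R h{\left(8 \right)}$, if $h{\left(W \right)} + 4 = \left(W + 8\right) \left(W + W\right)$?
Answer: $-191772$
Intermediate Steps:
$h{\left(W \right)} = -4 + 2 W \left(8 + W\right)$ ($h{\left(W \right)} = -4 + \left(W + 8\right) \left(W + W\right) = -4 + \left(8 + W\right) 2 W = -4 + 2 W \left(8 + W\right)$)
$R h{\left(8 \right)} = - 761 \left(-4 + 2 \cdot 8^{2} + 16 \cdot 8\right) = - 761 \left(-4 + 2 \cdot 64 + 128\right) = - 761 \left(-4 + 128 + 128\right) = \left(-761\right) 252 = -191772$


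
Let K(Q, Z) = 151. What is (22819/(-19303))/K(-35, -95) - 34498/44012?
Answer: -50778729411/64142054518 ≈ -0.79166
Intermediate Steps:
(22819/(-19303))/K(-35, -95) - 34498/44012 = (22819/(-19303))/151 - 34498/44012 = (22819*(-1/19303))*(1/151) - 34498*1/44012 = -22819/19303*1/151 - 17249/22006 = -22819/2914753 - 17249/22006 = -50778729411/64142054518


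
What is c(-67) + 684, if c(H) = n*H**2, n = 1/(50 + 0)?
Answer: 38689/50 ≈ 773.78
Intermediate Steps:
n = 1/50 ≈ 0.020000
c(H) = H**2/50
c(-67) + 684 = (1/50)*(-67)**2 + 684 = (1/50)*4489 + 684 = 4489/50 + 684 = 38689/50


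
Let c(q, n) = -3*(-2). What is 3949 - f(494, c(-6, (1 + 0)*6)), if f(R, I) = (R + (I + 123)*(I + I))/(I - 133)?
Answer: 503565/127 ≈ 3965.1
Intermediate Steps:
c(q, n) = 6
f(R, I) = (R + 2*I*(123 + I))/(-133 + I) (f(R, I) = (R + (123 + I)*(2*I))/(-133 + I) = (R + 2*I*(123 + I))/(-133 + I))
3949 - f(494, c(-6, (1 + 0)*6)) = 3949 - (494 + 2*6² + 246*6)/(-133 + 6) = 3949 - (494 + 2*36 + 1476)/(-127) = 3949 - (-1)*(494 + 72 + 1476)/127 = 3949 - (-1)*2042/127 = 3949 - 1*(-2042/127) = 3949 + 2042/127 = 503565/127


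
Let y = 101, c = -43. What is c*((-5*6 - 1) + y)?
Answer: -3010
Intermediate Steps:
c*((-5*6 - 1) + y) = -43*((-5*6 - 1) + 101) = -43*((-30 - 1) + 101) = -43*(-31 + 101) = -43*70 = -3010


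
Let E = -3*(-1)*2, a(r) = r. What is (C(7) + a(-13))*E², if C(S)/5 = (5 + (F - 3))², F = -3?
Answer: -288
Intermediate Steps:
E = 6 (E = 3*2 = 6)
C(S) = 5 (C(S) = 5*(5 + (-3 - 3))² = 5*(5 - 6)² = 5*(-1)² = 5*1 = 5)
(C(7) + a(-13))*E² = (5 - 13)*6² = -8*36 = -288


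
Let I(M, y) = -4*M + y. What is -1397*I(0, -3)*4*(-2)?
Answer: -33528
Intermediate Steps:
I(M, y) = y - 4*M
-1397*I(0, -3)*4*(-2) = -1397*(-3 - 4*0)*4*(-2) = -1397*(-3 + 0)*4*(-2) = -1397*(-3*4)*(-2) = -(-16764)*(-2) = -1397*24 = -33528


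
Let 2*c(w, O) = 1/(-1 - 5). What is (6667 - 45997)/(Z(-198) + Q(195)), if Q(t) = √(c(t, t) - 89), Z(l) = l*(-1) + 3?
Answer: -94863960/485881 + 78660*I*√3207/485881 ≈ -195.24 + 9.168*I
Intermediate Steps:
Z(l) = 3 - l (Z(l) = -l + 3 = 3 - l)
c(w, O) = -1/12 (c(w, O) = 1/(2*(-1 - 5)) = (½)/(-6) = (½)*(-⅙) = -1/12)
Q(t) = I*√3207/6 (Q(t) = √(-1/12 - 89) = √(-1069/12) = I*√3207/6)
(6667 - 45997)/(Z(-198) + Q(195)) = (6667 - 45997)/((3 - 1*(-198)) + I*√3207/6) = -39330/((3 + 198) + I*√3207/6) = -39330/(201 + I*√3207/6)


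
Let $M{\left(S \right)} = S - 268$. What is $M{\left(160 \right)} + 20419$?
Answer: $20311$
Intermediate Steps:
$M{\left(S \right)} = -268 + S$ ($M{\left(S \right)} = S - 268 = -268 + S$)
$M{\left(160 \right)} + 20419 = \left(-268 + 160\right) + 20419 = -108 + 20419 = 20311$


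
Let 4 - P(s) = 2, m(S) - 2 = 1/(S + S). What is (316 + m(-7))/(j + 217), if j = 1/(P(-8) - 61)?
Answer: 262609/179228 ≈ 1.4652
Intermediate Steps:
m(S) = 2 + 1/(2*S) (m(S) = 2 + 1/(S + S) = 2 + 1/(2*S))
P(s) = 2 (P(s) = 4 - 1*2 = 4 - 2 = 2)
j = -1/59 (j = 1/(2 - 61) = 1/(-59) = -1/59 ≈ -0.016949)
(316 + m(-7))/(j + 217) = (316 + (2 + (1/2)/(-7)))/(-1/59 + 217) = (316 + (2 + (1/2)*(-1/7)))/(12802/59) = (316 + (2 - 1/14))*(59/12802) = (316 + 27/14)*(59/12802) = (4451/14)*(59/12802) = 262609/179228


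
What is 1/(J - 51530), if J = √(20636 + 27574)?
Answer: -5153/265529269 - √48210/2655292690 ≈ -1.9489e-5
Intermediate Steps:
J = √48210 ≈ 219.57
1/(J - 51530) = 1/(√48210 - 51530) = 1/(-51530 + √48210)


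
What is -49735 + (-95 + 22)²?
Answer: -44406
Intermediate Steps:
-49735 + (-95 + 22)² = -49735 + (-73)² = -49735 + 5329 = -44406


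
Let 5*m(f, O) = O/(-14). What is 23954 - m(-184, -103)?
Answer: 1676677/70 ≈ 23953.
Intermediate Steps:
m(f, O) = -O/70 (m(f, O) = (O/(-14))/5 = (O*(-1/14))/5 = (-O/14)/5 = -O/70)
23954 - m(-184, -103) = 23954 - (-1)*(-103)/70 = 23954 - 1*103/70 = 23954 - 103/70 = 1676677/70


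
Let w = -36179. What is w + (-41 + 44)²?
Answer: -36170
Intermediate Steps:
w + (-41 + 44)² = -36179 + (-41 + 44)² = -36179 + 3² = -36179 + 9 = -36170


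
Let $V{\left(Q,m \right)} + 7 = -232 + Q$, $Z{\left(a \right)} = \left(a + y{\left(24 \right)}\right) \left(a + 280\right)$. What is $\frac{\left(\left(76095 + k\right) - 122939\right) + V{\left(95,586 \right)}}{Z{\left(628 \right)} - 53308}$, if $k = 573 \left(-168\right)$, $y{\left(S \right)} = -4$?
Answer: $- \frac{35813}{128321} \approx -0.27909$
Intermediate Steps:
$k = -96264$
$Z{\left(a \right)} = \left(-4 + a\right) \left(280 + a\right)$ ($Z{\left(a \right)} = \left(a - 4\right) \left(a + 280\right) = \left(-4 + a\right) \left(280 + a\right)$)
$V{\left(Q,m \right)} = -239 + Q$ ($V{\left(Q,m \right)} = -7 + \left(-232 + Q\right) = -239 + Q$)
$\frac{\left(\left(76095 + k\right) - 122939\right) + V{\left(95,586 \right)}}{Z{\left(628 \right)} - 53308} = \frac{\left(\left(76095 - 96264\right) - 122939\right) + \left(-239 + 95\right)}{\left(-1120 + 628^{2} + 276 \cdot 628\right) - 53308} = \frac{\left(-20169 - 122939\right) - 144}{\left(-1120 + 394384 + 173328\right) - 53308} = \frac{-143108 - 144}{566592 - 53308} = - \frac{143252}{513284} = \left(-143252\right) \frac{1}{513284} = - \frac{35813}{128321}$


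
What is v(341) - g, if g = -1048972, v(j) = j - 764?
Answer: 1048549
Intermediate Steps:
v(j) = -764 + j
v(341) - g = (-764 + 341) - 1*(-1048972) = -423 + 1048972 = 1048549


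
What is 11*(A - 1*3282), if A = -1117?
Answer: -48389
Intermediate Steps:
11*(A - 1*3282) = 11*(-1117 - 1*3282) = 11*(-1117 - 3282) = 11*(-4399) = -48389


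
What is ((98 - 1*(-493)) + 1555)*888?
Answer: 1905648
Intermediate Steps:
((98 - 1*(-493)) + 1555)*888 = ((98 + 493) + 1555)*888 = (591 + 1555)*888 = 2146*888 = 1905648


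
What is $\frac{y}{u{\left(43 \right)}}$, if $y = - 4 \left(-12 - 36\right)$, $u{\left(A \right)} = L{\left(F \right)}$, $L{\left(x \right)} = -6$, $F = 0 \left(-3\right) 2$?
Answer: $-32$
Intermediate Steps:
$F = 0$ ($F = 0 \cdot 2 = 0$)
$u{\left(A \right)} = -6$
$y = 192$ ($y = \left(-4\right) \left(-48\right) = 192$)
$\frac{y}{u{\left(43 \right)}} = \frac{192}{-6} = 192 \left(- \frac{1}{6}\right) = -32$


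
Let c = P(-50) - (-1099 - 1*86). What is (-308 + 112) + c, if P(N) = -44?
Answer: 945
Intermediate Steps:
c = 1141 (c = -44 - (-1099 - 1*86) = -44 - (-1099 - 86) = -44 - 1*(-1185) = -44 + 1185 = 1141)
(-308 + 112) + c = (-308 + 112) + 1141 = -196 + 1141 = 945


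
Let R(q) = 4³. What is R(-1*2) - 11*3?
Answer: 31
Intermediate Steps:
R(q) = 64
R(-1*2) - 11*3 = 64 - 11*3 = 64 - 33 = 31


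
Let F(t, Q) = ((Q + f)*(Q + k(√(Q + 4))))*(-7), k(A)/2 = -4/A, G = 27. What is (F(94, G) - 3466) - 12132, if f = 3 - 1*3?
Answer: -20701 + 1512*√31/31 ≈ -20429.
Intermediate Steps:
k(A) = -8/A (k(A) = 2*(-4/A) = -8/A)
f = 0 (f = 3 - 3 = 0)
F(t, Q) = -7*Q*(Q - 8/√(4 + Q)) (F(t, Q) = ((Q + 0)*(Q - 8/√(Q + 4)))*(-7) = (Q*(Q - 8/√(4 + Q)))*(-7) = -7*Q*(Q - 8/√(4 + Q)))
(F(94, G) - 3466) - 12132 = ((-7*27² + 56*27/√(4 + 27)) - 3466) - 12132 = ((-7*729 + 56*27/√31) - 3466) - 12132 = ((-5103 + 56*27*(√31/31)) - 3466) - 12132 = ((-5103 + 1512*√31/31) - 3466) - 12132 = (-8569 + 1512*√31/31) - 12132 = -20701 + 1512*√31/31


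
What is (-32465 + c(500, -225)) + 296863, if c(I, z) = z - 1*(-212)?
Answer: 264385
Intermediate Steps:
c(I, z) = 212 + z (c(I, z) = z + 212 = 212 + z)
(-32465 + c(500, -225)) + 296863 = (-32465 + (212 - 225)) + 296863 = (-32465 - 13) + 296863 = -32478 + 296863 = 264385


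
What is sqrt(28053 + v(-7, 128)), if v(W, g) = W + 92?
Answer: sqrt(28138) ≈ 167.74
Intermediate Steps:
v(W, g) = 92 + W
sqrt(28053 + v(-7, 128)) = sqrt(28053 + (92 - 7)) = sqrt(28053 + 85) = sqrt(28138)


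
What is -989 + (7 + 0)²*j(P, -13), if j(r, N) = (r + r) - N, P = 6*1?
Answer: 236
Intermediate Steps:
P = 6
j(r, N) = -N + 2*r (j(r, N) = 2*r - N = -N + 2*r)
-989 + (7 + 0)²*j(P, -13) = -989 + (7 + 0)²*(-1*(-13) + 2*6) = -989 + 7²*(13 + 12) = -989 + 49*25 = -989 + 1225 = 236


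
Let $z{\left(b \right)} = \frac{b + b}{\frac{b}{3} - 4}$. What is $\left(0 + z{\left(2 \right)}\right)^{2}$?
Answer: $\frac{36}{25} \approx 1.44$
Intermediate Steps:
$z{\left(b \right)} = \frac{2 b}{-4 + \frac{b}{3}}$ ($z{\left(b \right)} = \frac{2 b}{b \frac{1}{3} - 4} = \frac{2 b}{\frac{b}{3} - 4} = \frac{2 b}{-4 + \frac{b}{3}}$)
$\left(0 + z{\left(2 \right)}\right)^{2} = \left(0 + 6 \cdot 2 \frac{1}{-12 + 2}\right)^{2} = \left(0 + 6 \cdot 2 \frac{1}{-10}\right)^{2} = \left(0 + 6 \cdot 2 \left(- \frac{1}{10}\right)\right)^{2} = \left(0 - \frac{6}{5}\right)^{2} = \left(- \frac{6}{5}\right)^{2} = \frac{36}{25}$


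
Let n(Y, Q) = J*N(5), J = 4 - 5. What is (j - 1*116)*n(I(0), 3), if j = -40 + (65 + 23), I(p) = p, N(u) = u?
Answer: 340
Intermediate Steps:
J = -1
j = 48 (j = -40 + 88 = 48)
n(Y, Q) = -5 (n(Y, Q) = -1*5 = -5)
(j - 1*116)*n(I(0), 3) = (48 - 1*116)*(-5) = (48 - 116)*(-5) = -68*(-5) = 340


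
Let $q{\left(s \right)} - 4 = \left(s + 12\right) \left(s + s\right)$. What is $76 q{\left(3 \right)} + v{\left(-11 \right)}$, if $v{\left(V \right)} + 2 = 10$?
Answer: $7152$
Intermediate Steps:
$v{\left(V \right)} = 8$ ($v{\left(V \right)} = -2 + 10 = 8$)
$q{\left(s \right)} = 4 + 2 s \left(12 + s\right)$ ($q{\left(s \right)} = 4 + \left(s + 12\right) \left(s + s\right) = 4 + \left(12 + s\right) 2 s = 4 + 2 s \left(12 + s\right)$)
$76 q{\left(3 \right)} + v{\left(-11 \right)} = 76 \left(4 + 2 \cdot 3^{2} + 24 \cdot 3\right) + 8 = 76 \left(4 + 2 \cdot 9 + 72\right) + 8 = 76 \left(4 + 18 + 72\right) + 8 = 76 \cdot 94 + 8 = 7144 + 8 = 7152$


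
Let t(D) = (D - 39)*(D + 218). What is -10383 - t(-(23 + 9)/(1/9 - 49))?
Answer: -6045741/3025 ≈ -1998.6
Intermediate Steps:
t(D) = (-39 + D)*(218 + D)
-10383 - t(-(23 + 9)/(1/9 - 49)) = -10383 - (-8502 + (-(23 + 9)/(1/9 - 49))² + 179*(-(23 + 9)/(1/9 - 49))) = -10383 - (-8502 + (-32/(⅑ - 49))² + 179*(-32/(⅑ - 49))) = -10383 - (-8502 + (-32/(-440/9))² + 179*(-32/(-440/9))) = -10383 - (-8502 + (-32*(-9)/440)² + 179*(-32*(-9)/440)) = -10383 - (-8502 + (-1*(-36/55))² + 179*(-1*(-36/55))) = -10383 - (-8502 + (36/55)² + 179*(36/55)) = -10383 - (-8502 + 1296/3025 + 6444/55) = -10383 - 1*(-25362834/3025) = -10383 + 25362834/3025 = -6045741/3025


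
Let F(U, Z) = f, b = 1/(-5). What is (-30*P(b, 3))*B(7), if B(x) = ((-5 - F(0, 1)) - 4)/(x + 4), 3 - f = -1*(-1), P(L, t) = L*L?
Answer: 6/5 ≈ 1.2000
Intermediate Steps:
b = -⅕ ≈ -0.20000
P(L, t) = L²
f = 2 (f = 3 - (-1)*(-1) = 3 - 1*1 = 3 - 1 = 2)
F(U, Z) = 2
B(x) = -11/(4 + x) (B(x) = ((-5 - 1*2) - 4)/(x + 4) = ((-5 - 2) - 4)/(4 + x) = (-7 - 4)/(4 + x) = -11/(4 + x))
(-30*P(b, 3))*B(7) = (-30*(-⅕)²)*(-11/(4 + 7)) = (-30*1/25)*(-11/11) = -(-66)/(5*11) = -6/5*(-1) = 6/5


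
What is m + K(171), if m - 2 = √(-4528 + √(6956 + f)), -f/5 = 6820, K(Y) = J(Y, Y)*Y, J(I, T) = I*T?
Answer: 5000213 + √(-4528 + 6*I*√754) ≈ 5.0002e+6 + 67.302*I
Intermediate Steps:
K(Y) = Y³ (K(Y) = (Y*Y)*Y = Y²*Y = Y³)
f = -34100 (f = -5*6820 = -34100)
m = 2 + √(-4528 + 6*I*√754) (m = 2 + √(-4528 + √(6956 - 34100)) = 2 + √(-4528 + √(-27144)) = 2 + √(-4528 + 6*I*√754) ≈ 3.224 + 67.302*I)
m + K(171) = (2 + √(-4528 + 6*I*√754)) + 171³ = (2 + √(-4528 + 6*I*√754)) + 5000211 = 5000213 + √(-4528 + 6*I*√754)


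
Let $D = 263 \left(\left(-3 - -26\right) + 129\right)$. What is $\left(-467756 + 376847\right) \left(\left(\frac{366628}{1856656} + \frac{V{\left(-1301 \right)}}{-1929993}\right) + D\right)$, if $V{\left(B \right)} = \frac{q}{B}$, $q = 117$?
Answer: $- \frac{108604604823304273709571}{29884079112268} \approx -3.6342 \cdot 10^{9}$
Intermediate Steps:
$V{\left(B \right)} = \frac{117}{B}$
$D = 39976$ ($D = 263 \left(\left(-3 + 26\right) + 129\right) = 263 \left(23 + 129\right) = 263 \cdot 152 = 39976$)
$\left(-467756 + 376847\right) \left(\left(\frac{366628}{1856656} + \frac{V{\left(-1301 \right)}}{-1929993}\right) + D\right) = \left(-467756 + 376847\right) \left(\left(\frac{366628}{1856656} + \frac{117 \frac{1}{-1301}}{-1929993}\right) + 39976\right) = - 90909 \left(\left(366628 \cdot \frac{1}{1856656} + 117 \left(- \frac{1}{1301}\right) \left(- \frac{1}{1929993}\right)\right) + 39976\right) = - 90909 \left(\left(\frac{91657}{464164} - - \frac{3}{64382587}\right) + 39976\right) = - 90909 \left(\left(\frac{91657}{464164} + \frac{3}{64382587}\right) + 39976\right) = - 90909 \left(\frac{5901116169151}{29884079112268} + 39976\right) = \left(-90909\right) \frac{1194651847708194719}{29884079112268} = - \frac{108604604823304273709571}{29884079112268}$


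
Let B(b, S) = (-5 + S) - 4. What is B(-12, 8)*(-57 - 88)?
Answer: 145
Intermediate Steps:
B(b, S) = -9 + S
B(-12, 8)*(-57 - 88) = (-9 + 8)*(-57 - 88) = -1*(-145) = 145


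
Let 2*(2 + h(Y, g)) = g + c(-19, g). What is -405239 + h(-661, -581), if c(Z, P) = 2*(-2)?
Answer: -811067/2 ≈ -4.0553e+5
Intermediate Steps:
c(Z, P) = -4
h(Y, g) = -4 + g/2 (h(Y, g) = -2 + (g - 4)/2 = -2 + (-4 + g)/2 = -2 + (-2 + g/2) = -4 + g/2)
-405239 + h(-661, -581) = -405239 + (-4 + (½)*(-581)) = -405239 + (-4 - 581/2) = -405239 - 589/2 = -811067/2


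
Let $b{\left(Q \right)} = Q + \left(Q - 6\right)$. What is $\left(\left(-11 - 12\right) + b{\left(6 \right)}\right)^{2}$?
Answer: $289$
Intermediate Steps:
$b{\left(Q \right)} = -6 + 2 Q$ ($b{\left(Q \right)} = Q + \left(Q - 6\right) = Q + \left(-6 + Q\right) = -6 + 2 Q$)
$\left(\left(-11 - 12\right) + b{\left(6 \right)}\right)^{2} = \left(\left(-11 - 12\right) + \left(-6 + 2 \cdot 6\right)\right)^{2} = \left(\left(-11 - 12\right) + \left(-6 + 12\right)\right)^{2} = \left(-23 + 6\right)^{2} = \left(-17\right)^{2} = 289$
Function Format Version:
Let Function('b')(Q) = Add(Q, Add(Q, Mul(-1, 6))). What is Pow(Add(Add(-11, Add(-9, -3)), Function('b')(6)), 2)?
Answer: 289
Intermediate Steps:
Function('b')(Q) = Add(-6, Mul(2, Q)) (Function('b')(Q) = Add(Q, Add(Q, -6)) = Add(Q, Add(-6, Q)) = Add(-6, Mul(2, Q)))
Pow(Add(Add(-11, Add(-9, -3)), Function('b')(6)), 2) = Pow(Add(Add(-11, Add(-9, -3)), Add(-6, Mul(2, 6))), 2) = Pow(Add(Add(-11, -12), Add(-6, 12)), 2) = Pow(Add(-23, 6), 2) = Pow(-17, 2) = 289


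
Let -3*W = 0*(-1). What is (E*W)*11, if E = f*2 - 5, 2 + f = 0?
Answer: 0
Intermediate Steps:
W = 0 (W = -0*(-1) = -1/3*0 = 0)
f = -2 (f = -2 + 0 = -2)
E = -9 (E = -2*2 - 5 = -4 - 5 = -9)
(E*W)*11 = -9*0*11 = 0*11 = 0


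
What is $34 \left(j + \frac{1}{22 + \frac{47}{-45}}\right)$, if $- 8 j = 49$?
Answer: $- \frac{779399}{3772} \approx -206.63$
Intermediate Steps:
$j = - \frac{49}{8}$ ($j = \left(- \frac{1}{8}\right) 49 = - \frac{49}{8} \approx -6.125$)
$34 \left(j + \frac{1}{22 + \frac{47}{-45}}\right) = 34 \left(- \frac{49}{8} + \frac{1}{22 + \frac{47}{-45}}\right) = 34 \left(- \frac{49}{8} + \frac{1}{22 + 47 \left(- \frac{1}{45}\right)}\right) = 34 \left(- \frac{49}{8} + \frac{1}{22 - \frac{47}{45}}\right) = 34 \left(- \frac{49}{8} + \frac{1}{\frac{943}{45}}\right) = 34 \left(- \frac{49}{8} + \frac{45}{943}\right) = 34 \left(- \frac{45847}{7544}\right) = - \frac{779399}{3772}$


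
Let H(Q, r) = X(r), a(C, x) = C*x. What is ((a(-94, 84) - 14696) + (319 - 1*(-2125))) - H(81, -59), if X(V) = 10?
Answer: -20158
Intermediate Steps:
H(Q, r) = 10
((a(-94, 84) - 14696) + (319 - 1*(-2125))) - H(81, -59) = ((-94*84 - 14696) + (319 - 1*(-2125))) - 1*10 = ((-7896 - 14696) + (319 + 2125)) - 10 = (-22592 + 2444) - 10 = -20148 - 10 = -20158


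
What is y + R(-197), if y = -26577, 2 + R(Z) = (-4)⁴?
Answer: -26323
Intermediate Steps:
R(Z) = 254 (R(Z) = -2 + (-4)⁴ = -2 + 256 = 254)
y + R(-197) = -26577 + 254 = -26323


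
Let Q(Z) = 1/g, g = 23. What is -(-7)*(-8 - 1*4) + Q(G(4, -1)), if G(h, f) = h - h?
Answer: -1931/23 ≈ -83.957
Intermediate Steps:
G(h, f) = 0
Q(Z) = 1/23
-(-7)*(-8 - 1*4) + Q(G(4, -1)) = -(-7)*(-8 - 1*4) + 1/23 = -(-7)*(-8 - 4) + 1/23 = -(-7)*(-12) + 1/23 = -1*84 + 1/23 = -84 + 1/23 = -1931/23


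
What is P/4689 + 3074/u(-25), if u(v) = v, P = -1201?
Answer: -14444011/117225 ≈ -123.22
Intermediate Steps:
P/4689 + 3074/u(-25) = -1201/4689 + 3074/(-25) = -1201*1/4689 + 3074*(-1/25) = -1201/4689 - 3074/25 = -14444011/117225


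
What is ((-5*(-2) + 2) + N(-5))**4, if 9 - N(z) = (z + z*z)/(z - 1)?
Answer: 28398241/81 ≈ 3.5060e+5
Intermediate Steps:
N(z) = 9 - (z + z**2)/(-1 + z) (N(z) = 9 - (z + z*z)/(z - 1) = 9 - (z + z**2)/(-1 + z))
((-5*(-2) + 2) + N(-5))**4 = ((-5*(-2) + 2) + (-9 - 1*(-5)**2 + 8*(-5))/(-1 - 5))**4 = ((10 + 2) + (-9 - 1*25 - 40)/(-6))**4 = (12 - (-9 - 25 - 40)/6)**4 = (12 - 1/6*(-74))**4 = (12 + 37/3)**4 = (73/3)**4 = 28398241/81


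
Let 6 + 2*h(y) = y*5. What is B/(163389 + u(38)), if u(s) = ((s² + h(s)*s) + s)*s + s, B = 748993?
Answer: 748993/352591 ≈ 2.1243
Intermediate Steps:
h(y) = -3 + 5*y/2 (h(y) = -3 + (y*5)/2 = -3 + (5*y)/2 = -3 + 5*y/2)
u(s) = s + s*(s + s² + s*(-3 + 5*s/2)) (u(s) = ((s² + (-3 + 5*s/2)*s) + s)*s + s = ((s² + s*(-3 + 5*s/2)) + s)*s + s = (s + s² + s*(-3 + 5*s/2))*s + s = s*(s + s² + s*(-3 + 5*s/2)) + s = s + s*(s + s² + s*(-3 + 5*s/2)))
B/(163389 + u(38)) = 748993/(163389 + (½)*38*(2 - 4*38 + 7*38²)) = 748993/(163389 + (½)*38*(2 - 152 + 7*1444)) = 748993/(163389 + (½)*38*(2 - 152 + 10108)) = 748993/(163389 + (½)*38*9958) = 748993/(163389 + 189202) = 748993/352591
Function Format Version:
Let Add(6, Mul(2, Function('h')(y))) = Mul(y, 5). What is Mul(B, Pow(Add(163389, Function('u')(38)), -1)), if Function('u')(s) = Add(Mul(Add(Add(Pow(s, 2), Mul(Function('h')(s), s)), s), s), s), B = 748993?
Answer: Rational(748993, 352591) ≈ 2.1243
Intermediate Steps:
Function('h')(y) = Add(-3, Mul(Rational(5, 2), y)) (Function('h')(y) = Add(-3, Mul(Rational(1, 2), Mul(y, 5))) = Add(-3, Mul(Rational(1, 2), Mul(5, y))) = Add(-3, Mul(Rational(5, 2), y)))
Function('u')(s) = Add(s, Mul(s, Add(s, Pow(s, 2), Mul(s, Add(-3, Mul(Rational(5, 2), s)))))) (Function('u')(s) = Add(Mul(Add(Add(Pow(s, 2), Mul(Add(-3, Mul(Rational(5, 2), s)), s)), s), s), s) = Add(Mul(Add(Add(Pow(s, 2), Mul(s, Add(-3, Mul(Rational(5, 2), s)))), s), s), s) = Add(Mul(Add(s, Pow(s, 2), Mul(s, Add(-3, Mul(Rational(5, 2), s)))), s), s) = Add(Mul(s, Add(s, Pow(s, 2), Mul(s, Add(-3, Mul(Rational(5, 2), s))))), s) = Add(s, Mul(s, Add(s, Pow(s, 2), Mul(s, Add(-3, Mul(Rational(5, 2), s)))))))
Mul(B, Pow(Add(163389, Function('u')(38)), -1)) = Mul(748993, Pow(Add(163389, Mul(Rational(1, 2), 38, Add(2, Mul(-4, 38), Mul(7, Pow(38, 2))))), -1)) = Mul(748993, Pow(Add(163389, Mul(Rational(1, 2), 38, Add(2, -152, Mul(7, 1444)))), -1)) = Mul(748993, Pow(Add(163389, Mul(Rational(1, 2), 38, Add(2, -152, 10108))), -1)) = Mul(748993, Pow(Add(163389, Mul(Rational(1, 2), 38, 9958)), -1)) = Mul(748993, Pow(Add(163389, 189202), -1)) = Mul(748993, Pow(352591, -1)) = Mul(748993, Rational(1, 352591)) = Rational(748993, 352591)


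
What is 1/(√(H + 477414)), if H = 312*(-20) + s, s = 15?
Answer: √471189/471189 ≈ 0.0014568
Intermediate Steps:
H = -6225 (H = 312*(-20) + 15 = -6240 + 15 = -6225)
1/(√(H + 477414)) = 1/(√(-6225 + 477414)) = 1/(√471189) = √471189/471189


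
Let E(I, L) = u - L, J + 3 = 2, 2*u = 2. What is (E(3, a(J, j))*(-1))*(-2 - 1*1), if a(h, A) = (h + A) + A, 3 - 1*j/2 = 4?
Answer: 18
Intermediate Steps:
j = -2 (j = 6 - 2*4 = 6 - 8 = -2)
u = 1 (u = (1/2)*2 = 1)
J = -1 (J = -3 + 2 = -1)
a(h, A) = h + 2*A (a(h, A) = (A + h) + A = h + 2*A)
E(I, L) = 1 - L
(E(3, a(J, j))*(-1))*(-2 - 1*1) = ((1 - (-1 + 2*(-2)))*(-1))*(-2 - 1*1) = ((1 - (-1 - 4))*(-1))*(-2 - 1) = ((1 - 1*(-5))*(-1))*(-3) = ((1 + 5)*(-1))*(-3) = (6*(-1))*(-3) = -6*(-3) = 18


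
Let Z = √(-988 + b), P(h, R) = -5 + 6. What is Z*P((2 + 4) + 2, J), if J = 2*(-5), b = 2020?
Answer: 2*√258 ≈ 32.125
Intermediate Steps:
J = -10
P(h, R) = 1
Z = 2*√258 (Z = √(-988 + 2020) = √1032 = 2*√258 ≈ 32.125)
Z*P((2 + 4) + 2, J) = (2*√258)*1 = 2*√258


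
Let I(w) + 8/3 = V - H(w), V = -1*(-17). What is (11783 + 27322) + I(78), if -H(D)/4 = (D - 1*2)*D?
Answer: 188494/3 ≈ 62831.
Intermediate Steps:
H(D) = -4*D*(-2 + D) (H(D) = -4*(D - 1*2)*D = -4*(D - 2)*D = -4*(-2 + D)*D = -4*D*(-2 + D))
V = 17
I(w) = 43/3 - 4*w*(2 - w) (I(w) = -8/3 + (17 - 4*w*(2 - w)) = 43/3 - 4*w*(2 - w))
(11783 + 27322) + I(78) = (11783 + 27322) + (43/3 + 4*78*(-2 + 78)) = 39105 + (43/3 + 4*78*76) = 39105 + (43/3 + 23712) = 39105 + 71179/3 = 188494/3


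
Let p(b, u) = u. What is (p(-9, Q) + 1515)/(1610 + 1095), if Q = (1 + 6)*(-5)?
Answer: 296/541 ≈ 0.54713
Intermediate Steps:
Q = -35 (Q = 7*(-5) = -35)
(p(-9, Q) + 1515)/(1610 + 1095) = (-35 + 1515)/(1610 + 1095) = 1480/2705 = 1480*(1/2705) = 296/541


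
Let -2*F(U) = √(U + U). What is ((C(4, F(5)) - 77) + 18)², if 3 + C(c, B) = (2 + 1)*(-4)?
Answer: 5476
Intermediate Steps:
F(U) = -√2*√U/2 (F(U) = -√(U + U)/2 = -√2*√U/2)
C(c, B) = -15 (C(c, B) = -3 + (2 + 1)*(-4) = -3 + 3*(-4) = -3 - 12 = -15)
((C(4, F(5)) - 77) + 18)² = ((-15 - 77) + 18)² = (-92 + 18)² = (-74)² = 5476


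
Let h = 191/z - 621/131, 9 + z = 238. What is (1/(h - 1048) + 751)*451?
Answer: 971643876781/2868740 ≈ 3.3870e+5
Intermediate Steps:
z = 229 (z = -9 + 238 = 229)
h = -117188/29999 (h = 191/229 - 621/131 = -117188/29999 ≈ -3.9064)
(1/(h - 1048) + 751)*451 = (1/(-117188/29999 - 1048) + 751)*451 = (1/(-31556140/29999) + 751)*451 = (-29999/31556140 + 751)*451 = (23698631141/31556140)*451 = 971643876781/2868740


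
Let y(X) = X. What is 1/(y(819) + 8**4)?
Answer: 1/4915 ≈ 0.00020346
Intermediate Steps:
1/(y(819) + 8**4) = 1/(819 + 8**4) = 1/(819 + 4096) = 1/4915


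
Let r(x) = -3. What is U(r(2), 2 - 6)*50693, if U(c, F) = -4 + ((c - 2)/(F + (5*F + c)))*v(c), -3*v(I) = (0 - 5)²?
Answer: -22761157/81 ≈ -2.8100e+5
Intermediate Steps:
v(I) = -25/3 (v(I) = -(0 - 5)²/3 = -⅓*(-5)² = -⅓*25 = -25/3)
U(c, F) = -4 - 25*(-2 + c)/(3*(c + 6*F)) (U(c, F) = -4 + ((c - 2)/(F + (5*F + c)))*(-25/3) = -4 + ((-2 + c)/(F + (c + 5*F)))*(-25/3) = -4 + ((-2 + c)/(c + 6*F))*(-25/3) = -4 - 25*(-2 + c)/(3*(c + 6*F)))
U(r(2), 2 - 6)*50693 = ((50 - 72*(2 - 6) - 37*(-3))/(3*(-3 + 6*(2 - 6))))*50693 = ((50 - 72*(-4) + 111)/(3*(-3 + 6*(-4))))*50693 = ((50 + 288 + 111)/(3*(-3 - 24)))*50693 = ((⅓)*449/(-27))*50693 = ((⅓)*(-1/27)*449)*50693 = -449/81*50693 = -22761157/81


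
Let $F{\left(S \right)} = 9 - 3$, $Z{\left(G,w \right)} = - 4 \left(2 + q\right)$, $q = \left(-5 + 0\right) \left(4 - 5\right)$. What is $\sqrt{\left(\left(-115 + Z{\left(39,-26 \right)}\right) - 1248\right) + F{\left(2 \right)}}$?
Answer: $i \sqrt{1385} \approx 37.216 i$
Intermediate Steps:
$q = 5$ ($q = \left(-5\right) \left(-1\right) = 5$)
$Z{\left(G,w \right)} = -28$ ($Z{\left(G,w \right)} = - 4 \left(2 + 5\right) = \left(-4\right) 7 = -28$)
$F{\left(S \right)} = 6$
$\sqrt{\left(\left(-115 + Z{\left(39,-26 \right)}\right) - 1248\right) + F{\left(2 \right)}} = \sqrt{\left(\left(-115 - 28\right) - 1248\right) + 6} = \sqrt{\left(-143 - 1248\right) + 6} = \sqrt{-1391 + 6} = \sqrt{-1385} = i \sqrt{1385}$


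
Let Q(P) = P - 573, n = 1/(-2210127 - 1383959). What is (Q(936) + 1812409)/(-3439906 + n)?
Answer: -6515258466392/12363317995917 ≈ -0.52698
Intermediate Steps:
n = -1/3594086 (n = 1/(-3594086) = -1/3594086 ≈ -2.7823e-7)
Q(P) = -573 + P
(Q(936) + 1812409)/(-3439906 + n) = ((-573 + 936) + 1812409)/(-3439906 - 1/3594086) = (363 + 1812409)/(-12363317995917/3594086) = 1812772*(-3594086/12363317995917) = -6515258466392/12363317995917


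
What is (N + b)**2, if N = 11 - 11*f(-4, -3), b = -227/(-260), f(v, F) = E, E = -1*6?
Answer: 409941009/67600 ≈ 6064.2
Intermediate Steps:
E = -6
f(v, F) = -6
b = 227/260 (b = -227*(-1/260) = 227/260 ≈ 0.87308)
N = 77 (N = 11 - 11*(-6) = 11 + 66 = 77)
(N + b)**2 = (77 + 227/260)**2 = (20247/260)**2 = 409941009/67600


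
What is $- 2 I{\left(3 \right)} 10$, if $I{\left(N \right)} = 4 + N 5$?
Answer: $-380$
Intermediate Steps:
$I{\left(N \right)} = 4 + 5 N$
$- 2 I{\left(3 \right)} 10 = - 2 \left(4 + 5 \cdot 3\right) 10 = - 2 \left(4 + 15\right) 10 = \left(-2\right) 19 \cdot 10 = \left(-38\right) 10 = -380$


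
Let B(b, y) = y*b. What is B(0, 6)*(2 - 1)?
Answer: 0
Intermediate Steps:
B(b, y) = b*y
B(0, 6)*(2 - 1) = (0*6)*(2 - 1) = 0*1 = 0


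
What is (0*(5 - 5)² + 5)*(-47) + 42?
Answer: -193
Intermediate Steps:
(0*(5 - 5)² + 5)*(-47) + 42 = (0*0² + 5)*(-47) + 42 = (0*0 + 5)*(-47) + 42 = (0 + 5)*(-47) + 42 = 5*(-47) + 42 = -235 + 42 = -193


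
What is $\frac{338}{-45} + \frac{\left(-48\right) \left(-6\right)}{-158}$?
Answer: $- \frac{33182}{3555} \approx -9.3339$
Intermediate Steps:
$\frac{338}{-45} + \frac{\left(-48\right) \left(-6\right)}{-158} = 338 \left(- \frac{1}{45}\right) + 288 \left(- \frac{1}{158}\right) = - \frac{338}{45} - \frac{144}{79} = - \frac{33182}{3555}$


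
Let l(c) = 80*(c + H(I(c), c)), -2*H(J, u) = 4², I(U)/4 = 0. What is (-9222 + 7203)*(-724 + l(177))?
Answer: -25835124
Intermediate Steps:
I(U) = 0 (I(U) = 4*0 = 0)
H(J, u) = -8 (H(J, u) = -½*4² = -½*16 = -8)
l(c) = -640 + 80*c (l(c) = 80*(c - 8) = 80*(-8 + c) = -640 + 80*c)
(-9222 + 7203)*(-724 + l(177)) = (-9222 + 7203)*(-724 + (-640 + 80*177)) = -2019*(-724 + (-640 + 14160)) = -2019*(-724 + 13520) = -2019*12796 = -25835124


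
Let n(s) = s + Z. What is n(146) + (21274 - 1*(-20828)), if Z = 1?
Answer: 42249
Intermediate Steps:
n(s) = 1 + s (n(s) = s + 1 = 1 + s)
n(146) + (21274 - 1*(-20828)) = (1 + 146) + (21274 - 1*(-20828)) = 147 + (21274 + 20828) = 147 + 42102 = 42249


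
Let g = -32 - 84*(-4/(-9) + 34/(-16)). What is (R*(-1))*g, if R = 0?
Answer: 0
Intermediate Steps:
g = 655/6 (g = -32 - 84*(-4*(-1/9) + 34*(-1/16)) = -32 - 84*(4/9 - 17/8) = -32 - 84*(-121/72) = -32 + 847/6 = 655/6 ≈ 109.17)
(R*(-1))*g = (0*(-1))*(655/6) = 0*(655/6) = 0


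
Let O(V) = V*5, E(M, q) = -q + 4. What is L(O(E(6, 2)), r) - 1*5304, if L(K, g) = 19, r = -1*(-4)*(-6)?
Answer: -5285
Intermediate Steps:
r = -24 (r = 4*(-6) = -24)
E(M, q) = 4 - q
O(V) = 5*V
L(O(E(6, 2)), r) - 1*5304 = 19 - 1*5304 = 19 - 5304 = -5285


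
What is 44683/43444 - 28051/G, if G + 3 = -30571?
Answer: 1292392843/664128428 ≈ 1.9460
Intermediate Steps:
G = -30574 (G = -3 - 30571 = -30574)
44683/43444 - 28051/G = 44683/43444 - 28051/(-30574) = 44683*(1/43444) - 28051*(-1/30574) = 44683/43444 + 28051/30574 = 1292392843/664128428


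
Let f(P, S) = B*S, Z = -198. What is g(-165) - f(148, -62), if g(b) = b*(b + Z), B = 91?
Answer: 65537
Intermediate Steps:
g(b) = b*(-198 + b) (g(b) = b*(b - 198) = b*(-198 + b))
f(P, S) = 91*S
g(-165) - f(148, -62) = -165*(-198 - 165) - 91*(-62) = -165*(-363) - 1*(-5642) = 59895 + 5642 = 65537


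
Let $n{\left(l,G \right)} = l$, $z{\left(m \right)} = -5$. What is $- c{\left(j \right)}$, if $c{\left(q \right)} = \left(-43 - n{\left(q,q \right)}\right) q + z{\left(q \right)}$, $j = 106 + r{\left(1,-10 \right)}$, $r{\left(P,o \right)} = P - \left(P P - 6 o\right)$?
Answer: $4099$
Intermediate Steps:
$r{\left(P,o \right)} = P - P^{2} + 6 o$ ($r{\left(P,o \right)} = P - \left(P^{2} - 6 o\right) = P - P^{2} + 6 o$)
$j = 46$ ($j = 106 + \left(1 - 1^{2} + 6 \left(-10\right)\right) = 106 - 60 = 46$)
$c{\left(q \right)} = -5 + q \left(-43 - q\right)$ ($c{\left(q \right)} = \left(-43 - q\right) q - 5 = q \left(-43 - q\right) - 5 = -5 + q \left(-43 - q\right)$)
$- c{\left(j \right)} = - (-5 - 46^{2} - 1978) = - (-5 - 2116 - 1978) = \left(-1\right) \left(-4099\right) = 4099$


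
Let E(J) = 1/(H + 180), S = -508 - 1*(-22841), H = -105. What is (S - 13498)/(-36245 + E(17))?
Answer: -662625/2718374 ≈ -0.24376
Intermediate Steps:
S = 22333 (S = -508 + 22841 = 22333)
E(J) = 1/75 (E(J) = 1/(-105 + 180) = 1/75)
(S - 13498)/(-36245 + E(17)) = (22333 - 13498)/(-36245 + 1/75) = 8835/(-2718374/75) = 8835*(-75/2718374) = -662625/2718374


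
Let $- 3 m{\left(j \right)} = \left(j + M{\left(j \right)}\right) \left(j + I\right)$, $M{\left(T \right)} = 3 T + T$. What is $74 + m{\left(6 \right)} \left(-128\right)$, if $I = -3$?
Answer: $3914$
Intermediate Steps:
$M{\left(T \right)} = 4 T$
$m{\left(j \right)} = - \frac{5 j \left(-3 + j\right)}{3}$ ($m{\left(j \right)} = - \frac{\left(j + 4 j\right) \left(j - 3\right)}{3} = - \frac{5 j \left(-3 + j\right)}{3}$)
$74 + m{\left(6 \right)} \left(-128\right) = 74 + \frac{5}{3} \cdot 6 \left(3 - 6\right) \left(-128\right) = 74 + \frac{5}{3} \cdot 6 \left(-3\right) \left(-128\right) = 74 - -3840 = 74 + 3840 = 3914$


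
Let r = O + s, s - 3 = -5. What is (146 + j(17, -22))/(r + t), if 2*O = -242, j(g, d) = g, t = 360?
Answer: 163/237 ≈ 0.68776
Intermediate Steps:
s = -2 (s = 3 - 5 = -2)
O = -121 (O = (1/2)*(-242) = -121)
r = -123 (r = -121 - 2 = -123)
(146 + j(17, -22))/(r + t) = (146 + 17)/(-123 + 360) = 163/237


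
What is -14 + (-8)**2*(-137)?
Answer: -8782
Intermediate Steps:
-14 + (-8)**2*(-137) = -14 + 64*(-137) = -14 - 8768 = -8782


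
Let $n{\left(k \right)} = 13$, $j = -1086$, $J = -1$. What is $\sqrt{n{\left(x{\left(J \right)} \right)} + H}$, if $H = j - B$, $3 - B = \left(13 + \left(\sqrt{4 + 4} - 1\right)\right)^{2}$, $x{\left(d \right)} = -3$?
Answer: $2 \sqrt{-231 + 12 \sqrt{2}} \approx 29.259 i$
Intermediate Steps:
$B = 3 - \left(12 + 2 \sqrt{2}\right)^{2}$ ($B = 3 - \left(13 + \left(\sqrt{4 + 4} - 1\right)\right)^{2} = 3 - \left(13 - \left(1 - \sqrt{8}\right)\right)^{2} = 3 - \left(13 - \left(1 - 2 \sqrt{2}\right)\right)^{2} = 3 - \left(12 + 2 \sqrt{2}\right)^{2} \approx -216.88$)
$H = -937 + 48 \sqrt{2}$ ($H = -1086 - \left(-149 - 48 \sqrt{2}\right) = -1086 + \left(149 + 48 \sqrt{2}\right) = -937 + 48 \sqrt{2} \approx -869.12$)
$\sqrt{n{\left(x{\left(J \right)} \right)} + H} = \sqrt{13 - \left(937 - 48 \sqrt{2}\right)} = \sqrt{-924 + 48 \sqrt{2}}$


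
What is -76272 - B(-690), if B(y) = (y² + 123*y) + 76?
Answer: -467578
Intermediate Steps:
B(y) = 76 + y² + 123*y
-76272 - B(-690) = -76272 - (76 + (-690)² + 123*(-690)) = -76272 - (76 + 476100 - 84870) = -76272 - 1*391306 = -76272 - 391306 = -467578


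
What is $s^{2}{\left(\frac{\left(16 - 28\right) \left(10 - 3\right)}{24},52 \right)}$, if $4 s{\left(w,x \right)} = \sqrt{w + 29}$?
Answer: $\frac{51}{32} \approx 1.5938$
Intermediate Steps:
$s{\left(w,x \right)} = \frac{\sqrt{29 + w}}{4}$ ($s{\left(w,x \right)} = \frac{\sqrt{w + 29}}{4} = \frac{\sqrt{29 + w}}{4}$)
$s^{2}{\left(\frac{\left(16 - 28\right) \left(10 - 3\right)}{24},52 \right)} = \left(\frac{\sqrt{29 + \frac{\left(16 - 28\right) \left(10 - 3\right)}{24}}}{4}\right)^{2} = \left(\frac{\sqrt{29 + \left(-12\right) 7 \cdot \frac{1}{24}}}{4}\right)^{2} = \left(\frac{\sqrt{29 - \frac{7}{2}}}{4}\right)^{2} = \left(\frac{\sqrt{\frac{51}{2}}}{4}\right)^{2} = \left(\frac{\frac{1}{2} \sqrt{102}}{4}\right)^{2} = \left(\frac{\sqrt{102}}{8}\right)^{2} = \frac{51}{32}$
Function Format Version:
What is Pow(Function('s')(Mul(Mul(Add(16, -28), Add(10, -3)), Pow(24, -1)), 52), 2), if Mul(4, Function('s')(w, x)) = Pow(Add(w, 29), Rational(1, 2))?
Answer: Rational(51, 32) ≈ 1.5938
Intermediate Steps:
Function('s')(w, x) = Mul(Rational(1, 4), Pow(Add(29, w), Rational(1, 2))) (Function('s')(w, x) = Mul(Rational(1, 4), Pow(Add(w, 29), Rational(1, 2))) = Mul(Rational(1, 4), Pow(Add(29, w), Rational(1, 2))))
Pow(Function('s')(Mul(Mul(Add(16, -28), Add(10, -3)), Pow(24, -1)), 52), 2) = Pow(Mul(Rational(1, 4), Pow(Add(29, Mul(Mul(Add(16, -28), Add(10, -3)), Pow(24, -1))), Rational(1, 2))), 2) = Pow(Mul(Rational(1, 4), Pow(Add(29, Mul(Mul(-12, 7), Rational(1, 24))), Rational(1, 2))), 2) = Pow(Mul(Rational(1, 4), Pow(Add(29, Mul(-84, Rational(1, 24))), Rational(1, 2))), 2) = Pow(Mul(Rational(1, 4), Pow(Add(29, Rational(-7, 2)), Rational(1, 2))), 2) = Pow(Mul(Rational(1, 4), Pow(Rational(51, 2), Rational(1, 2))), 2) = Pow(Mul(Rational(1, 4), Mul(Rational(1, 2), Pow(102, Rational(1, 2)))), 2) = Pow(Mul(Rational(1, 8), Pow(102, Rational(1, 2))), 2) = Rational(51, 32)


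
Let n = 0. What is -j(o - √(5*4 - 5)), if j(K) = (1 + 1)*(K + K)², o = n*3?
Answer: -120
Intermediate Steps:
o = 0 (o = 0*3 = 0)
j(K) = 8*K² (j(K) = 2*(2*K)² = 2*(4*K²) = 8*K²)
-j(o - √(5*4 - 5)) = -8*(0 - √(5*4 - 5))² = -8*(0 - √(20 - 5))² = -8*(0 - √15)² = -8*(-√15)² = -8*15 = -1*120 = -120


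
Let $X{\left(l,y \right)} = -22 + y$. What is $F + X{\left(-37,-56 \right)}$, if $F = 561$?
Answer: $483$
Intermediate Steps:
$F + X{\left(-37,-56 \right)} = 561 - 78 = 483$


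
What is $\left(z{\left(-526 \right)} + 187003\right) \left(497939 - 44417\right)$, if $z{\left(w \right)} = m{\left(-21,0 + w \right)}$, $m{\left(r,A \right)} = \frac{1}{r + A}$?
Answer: $\frac{46391055634080}{547} \approx 8.481 \cdot 10^{10}$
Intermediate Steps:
$m{\left(r,A \right)} = \frac{1}{A + r}$
$z{\left(w \right)} = \frac{1}{-21 + w}$ ($z{\left(w \right)} = \frac{1}{\left(0 + w\right) - 21} = \frac{1}{w - 21} = \frac{1}{-21 + w}$)
$\left(z{\left(-526 \right)} + 187003\right) \left(497939 - 44417\right) = \left(\frac{1}{-21 - 526} + 187003\right) \left(497939 - 44417\right) = \left(\frac{1}{-547} + 187003\right) 453522 = \left(- \frac{1}{547} + 187003\right) 453522 = \frac{102290640}{547} \cdot 453522 = \frac{46391055634080}{547}$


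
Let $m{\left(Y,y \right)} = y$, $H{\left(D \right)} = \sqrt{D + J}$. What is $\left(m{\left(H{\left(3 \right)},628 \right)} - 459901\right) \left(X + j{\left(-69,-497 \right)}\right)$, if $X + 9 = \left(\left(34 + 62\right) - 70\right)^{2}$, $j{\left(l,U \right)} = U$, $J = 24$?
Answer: $-78076410$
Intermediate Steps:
$H{\left(D \right)} = \sqrt{24 + D}$ ($H{\left(D \right)} = \sqrt{D + 24} = \sqrt{24 + D}$)
$X = 667$ ($X = -9 + \left(\left(34 + 62\right) - 70\right)^{2} = -9 + \left(96 - 70\right)^{2} = -9 + 26^{2} = -9 + 676 = 667$)
$\left(m{\left(H{\left(3 \right)},628 \right)} - 459901\right) \left(X + j{\left(-69,-497 \right)}\right) = \left(628 - 459901\right) \left(667 - 497\right) = \left(-459273\right) 170 = -78076410$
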